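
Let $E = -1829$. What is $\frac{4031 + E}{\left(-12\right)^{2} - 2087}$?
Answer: $- \frac{2202}{1943} \approx -1.1333$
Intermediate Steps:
$\frac{4031 + E}{\left(-12\right)^{2} - 2087} = \frac{4031 - 1829}{\left(-12\right)^{2} - 2087} = \frac{2202}{144 - 2087} = \frac{2202}{-1943} = 2202 \left(- \frac{1}{1943}\right) = - \frac{2202}{1943}$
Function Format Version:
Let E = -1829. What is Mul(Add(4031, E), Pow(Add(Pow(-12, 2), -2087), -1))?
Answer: Rational(-2202, 1943) ≈ -1.1333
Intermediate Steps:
Mul(Add(4031, E), Pow(Add(Pow(-12, 2), -2087), -1)) = Mul(Add(4031, -1829), Pow(Add(Pow(-12, 2), -2087), -1)) = Mul(2202, Pow(Add(144, -2087), -1)) = Mul(2202, Pow(-1943, -1)) = Mul(2202, Rational(-1, 1943)) = Rational(-2202, 1943)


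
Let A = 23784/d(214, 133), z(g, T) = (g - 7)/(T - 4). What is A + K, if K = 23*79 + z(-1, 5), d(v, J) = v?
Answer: 205455/107 ≈ 1920.1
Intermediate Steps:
z(g, T) = (-7 + g)/(-4 + T)
A = 11892/107 (A = 23784/214 = 23784*(1/214) = 11892/107 ≈ 111.14)
K = 1809 (K = 23*79 + (-7 - 1)/(-4 + 5) = 1817 - 8/1 = 1817 + 1*(-8) = 1817 - 8 = 1809)
A + K = 11892/107 + 1809 = 205455/107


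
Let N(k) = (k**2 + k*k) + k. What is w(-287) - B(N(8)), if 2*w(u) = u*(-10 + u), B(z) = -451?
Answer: 86141/2 ≈ 43071.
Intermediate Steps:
N(k) = k + 2*k**2 (N(k) = (k**2 + k**2) + k = 2*k**2 + k = k + 2*k**2)
w(u) = u*(-10 + u)/2 (w(u) = (u*(-10 + u))/2 = u*(-10 + u)/2)
w(-287) - B(N(8)) = (1/2)*(-287)*(-10 - 287) - 1*(-451) = (1/2)*(-287)*(-297) + 451 = 85239/2 + 451 = 86141/2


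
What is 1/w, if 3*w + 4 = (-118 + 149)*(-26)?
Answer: -1/270 ≈ -0.0037037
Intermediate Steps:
w = -270 (w = -4/3 + ((-118 + 149)*(-26))/3 = -4/3 + (31*(-26))/3 = -4/3 + (⅓)*(-806) = -4/3 - 806/3 = -270)
1/w = 1/(-270) = -1/270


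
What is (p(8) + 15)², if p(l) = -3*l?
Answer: 81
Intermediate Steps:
(p(8) + 15)² = (-3*8 + 15)² = (-24 + 15)² = (-9)² = 81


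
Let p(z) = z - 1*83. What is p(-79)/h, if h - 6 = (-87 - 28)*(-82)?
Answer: -81/4718 ≈ -0.017168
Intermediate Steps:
p(z) = -83 + z (p(z) = z - 83 = -83 + z)
h = 9436 (h = 6 + (-87 - 28)*(-82) = 6 - 115*(-82) = 6 + 9430 = 9436)
p(-79)/h = (-83 - 79)/9436 = -162*1/9436 = -81/4718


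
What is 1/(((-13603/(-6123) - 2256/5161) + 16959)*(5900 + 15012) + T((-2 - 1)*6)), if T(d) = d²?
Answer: 2430831/862177468747772 ≈ 2.8194e-9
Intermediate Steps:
1/(((-13603/(-6123) - 2256/5161) + 16959)*(5900 + 15012) + T((-2 - 1)*6)) = 1/(((-13603/(-6123) - 2256/5161) + 16959)*(5900 + 15012) + ((-2 - 1)*6)²) = 1/(((-13603*(-1/6123) - 2256*1/5161) + 16959)*20912 + (-3*6)²) = 1/(((13603/6123 - 2256/5161) + 16959)*20912 + (-18)²) = 1/((4337815/2430831 + 16959)*20912 + 324) = 1/((41228800744/2430831)*20912 + 324) = 1/(862176681158528/2430831 + 324) = 1/(862177468747772/2430831) = 2430831/862177468747772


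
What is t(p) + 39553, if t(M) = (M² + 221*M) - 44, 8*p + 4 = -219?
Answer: 2184041/64 ≈ 34126.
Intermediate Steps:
p = -223/8 (p = -½ + (⅛)*(-219) = -½ - 219/8 = -223/8 ≈ -27.875)
t(M) = -44 + M² + 221*M
t(p) + 39553 = (-44 + (-223/8)² + 221*(-223/8)) + 39553 = (-44 + 49729/64 - 49283/8) + 39553 = -347351/64 + 39553 = 2184041/64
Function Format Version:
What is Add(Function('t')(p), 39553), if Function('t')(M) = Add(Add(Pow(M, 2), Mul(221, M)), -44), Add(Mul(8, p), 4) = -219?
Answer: Rational(2184041, 64) ≈ 34126.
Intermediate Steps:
p = Rational(-223, 8) (p = Add(Rational(-1, 2), Mul(Rational(1, 8), -219)) = Add(Rational(-1, 2), Rational(-219, 8)) = Rational(-223, 8) ≈ -27.875)
Function('t')(M) = Add(-44, Pow(M, 2), Mul(221, M))
Add(Function('t')(p), 39553) = Add(Add(-44, Pow(Rational(-223, 8), 2), Mul(221, Rational(-223, 8))), 39553) = Add(Add(-44, Rational(49729, 64), Rational(-49283, 8)), 39553) = Add(Rational(-347351, 64), 39553) = Rational(2184041, 64)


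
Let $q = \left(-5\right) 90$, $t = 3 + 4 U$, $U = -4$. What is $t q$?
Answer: $5850$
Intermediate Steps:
$t = -13$ ($t = 3 + 4 \left(-4\right) = 3 - 16 = -13$)
$q = -450$
$t q = \left(-13\right) \left(-450\right) = 5850$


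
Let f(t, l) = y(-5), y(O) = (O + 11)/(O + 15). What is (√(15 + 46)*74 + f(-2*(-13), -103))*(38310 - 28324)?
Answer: 29958/5 + 738964*√61 ≈ 5.7775e+6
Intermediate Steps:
y(O) = (11 + O)/(15 + O)
f(t, l) = ⅗ (f(t, l) = (11 - 5)/(15 - 5) = 6/10 = (⅒)*6 = ⅗)
(√(15 + 46)*74 + f(-2*(-13), -103))*(38310 - 28324) = (√(15 + 46)*74 + ⅗)*(38310 - 28324) = (√61*74 + ⅗)*9986 = (74*√61 + ⅗)*9986 = (⅗ + 74*√61)*9986 = 29958/5 + 738964*√61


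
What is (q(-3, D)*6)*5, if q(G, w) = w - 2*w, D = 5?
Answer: -150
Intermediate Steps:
q(G, w) = -w
(q(-3, D)*6)*5 = (-1*5*6)*5 = -5*6*5 = -30*5 = -150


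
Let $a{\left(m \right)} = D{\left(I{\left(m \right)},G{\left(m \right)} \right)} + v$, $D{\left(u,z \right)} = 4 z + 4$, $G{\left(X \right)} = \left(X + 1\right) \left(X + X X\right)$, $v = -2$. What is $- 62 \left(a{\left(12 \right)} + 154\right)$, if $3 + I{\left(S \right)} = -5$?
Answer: $-512616$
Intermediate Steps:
$I{\left(S \right)} = -8$ ($I{\left(S \right)} = -3 - 5 = -8$)
$G{\left(X \right)} = \left(1 + X\right) \left(X + X^{2}\right)$
$D{\left(u,z \right)} = 4 + 4 z$
$a{\left(m \right)} = 2 + 4 m \left(1 + m^{2} + 2 m\right)$ ($a{\left(m \right)} = \left(4 + 4 m \left(1 + m^{2} + 2 m\right)\right) - 2 = 2 + 4 m \left(1 + m^{2} + 2 m\right)$)
$- 62 \left(a{\left(12 \right)} + 154\right) = - 62 \left(\left(2 + 4 \cdot 12 \left(1 + 12^{2} + 2 \cdot 12\right)\right) + 154\right) = - 62 \left(\left(2 + 4 \cdot 12 \left(1 + 144 + 24\right)\right) + 154\right) = - 62 \left(\left(2 + 4 \cdot 12 \cdot 169\right) + 154\right) = - 62 \left(\left(2 + 8112\right) + 154\right) = - 62 \left(8114 + 154\right) = \left(-62\right) 8268 = -512616$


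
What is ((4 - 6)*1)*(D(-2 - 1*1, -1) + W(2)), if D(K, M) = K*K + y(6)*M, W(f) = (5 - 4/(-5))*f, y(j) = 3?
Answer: -176/5 ≈ -35.200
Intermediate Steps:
W(f) = 29*f/5 (W(f) = (5 - 4*(-1/5))*f = (5 + 4/5)*f = 29*f/5)
D(K, M) = K**2 + 3*M (D(K, M) = K*K + 3*M = K**2 + 3*M)
((4 - 6)*1)*(D(-2 - 1*1, -1) + W(2)) = ((4 - 6)*1)*(((-2 - 1*1)**2 + 3*(-1)) + (29/5)*2) = (-2*1)*(((-2 - 1)**2 - 3) + 58/5) = -2*(((-3)**2 - 3) + 58/5) = -2*((9 - 3) + 58/5) = -2*(6 + 58/5) = -2*88/5 = -176/5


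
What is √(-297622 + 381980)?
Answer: √84358 ≈ 290.44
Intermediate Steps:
√(-297622 + 381980) = √84358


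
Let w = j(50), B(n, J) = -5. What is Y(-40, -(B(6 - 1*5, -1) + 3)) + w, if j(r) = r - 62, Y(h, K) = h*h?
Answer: 1588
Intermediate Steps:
Y(h, K) = h**2
j(r) = -62 + r
w = -12 (w = -62 + 50 = -12)
Y(-40, -(B(6 - 1*5, -1) + 3)) + w = (-40)**2 - 12 = 1600 - 12 = 1588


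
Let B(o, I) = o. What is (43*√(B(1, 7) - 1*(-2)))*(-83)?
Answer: -3569*√3 ≈ -6181.7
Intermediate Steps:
(43*√(B(1, 7) - 1*(-2)))*(-83) = (43*√(1 - 1*(-2)))*(-83) = (43*√(1 + 2))*(-83) = (43*√3)*(-83) = -3569*√3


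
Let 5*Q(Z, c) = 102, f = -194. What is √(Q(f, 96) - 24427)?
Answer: I*√610165/5 ≈ 156.23*I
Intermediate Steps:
Q(Z, c) = 102/5 (Q(Z, c) = (⅕)*102 = 102/5)
√(Q(f, 96) - 24427) = √(102/5 - 24427) = √(-122033/5) = I*√610165/5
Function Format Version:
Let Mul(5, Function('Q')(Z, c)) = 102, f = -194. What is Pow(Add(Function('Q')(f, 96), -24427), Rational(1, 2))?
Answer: Mul(Rational(1, 5), I, Pow(610165, Rational(1, 2))) ≈ Mul(156.23, I)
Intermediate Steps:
Function('Q')(Z, c) = Rational(102, 5) (Function('Q')(Z, c) = Mul(Rational(1, 5), 102) = Rational(102, 5))
Pow(Add(Function('Q')(f, 96), -24427), Rational(1, 2)) = Pow(Add(Rational(102, 5), -24427), Rational(1, 2)) = Pow(Rational(-122033, 5), Rational(1, 2)) = Mul(Rational(1, 5), I, Pow(610165, Rational(1, 2)))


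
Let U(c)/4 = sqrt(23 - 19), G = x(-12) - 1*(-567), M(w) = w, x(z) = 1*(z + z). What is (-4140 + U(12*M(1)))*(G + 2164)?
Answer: -11185324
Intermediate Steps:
x(z) = 2*z (x(z) = 1*(2*z) = 2*z)
G = 543 (G = 2*(-12) - 1*(-567) = -24 + 567 = 543)
U(c) = 8 (U(c) = 4*sqrt(23 - 19) = 4*sqrt(4) = 4*2 = 8)
(-4140 + U(12*M(1)))*(G + 2164) = (-4140 + 8)*(543 + 2164) = -4132*2707 = -11185324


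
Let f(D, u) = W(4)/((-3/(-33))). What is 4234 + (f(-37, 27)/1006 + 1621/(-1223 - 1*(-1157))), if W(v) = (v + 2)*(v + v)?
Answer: 139762393/33198 ≈ 4210.0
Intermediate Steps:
W(v) = 2*v*(2 + v) (W(v) = (2 + v)*(2*v) = 2*v*(2 + v))
f(D, u) = 528 (f(D, u) = (2*4*(2 + 4))/((-3/(-33))) = (2*4*6)/((-1/33*(-3))) = 48/(1/11) = 48*11 = 528)
4234 + (f(-37, 27)/1006 + 1621/(-1223 - 1*(-1157))) = 4234 + (528/1006 + 1621/(-1223 - 1*(-1157))) = 4234 + (528*(1/1006) + 1621/(-1223 + 1157)) = 4234 + (264/503 + 1621/(-66)) = 4234 + (264/503 + 1621*(-1/66)) = 4234 + (264/503 - 1621/66) = 4234 - 797939/33198 = 139762393/33198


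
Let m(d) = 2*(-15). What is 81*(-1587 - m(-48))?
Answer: -126117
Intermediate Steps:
m(d) = -30
81*(-1587 - m(-48)) = 81*(-1587 - 1*(-30)) = 81*(-1587 + 30) = 81*(-1557) = -126117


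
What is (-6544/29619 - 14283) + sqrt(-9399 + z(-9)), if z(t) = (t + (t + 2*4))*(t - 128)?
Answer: -423054721/29619 + I*sqrt(8029) ≈ -14283.0 + 89.605*I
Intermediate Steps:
z(t) = (-128 + t)*(8 + 2*t) (z(t) = (t + (t + 8))*(-128 + t) = (t + (8 + t))*(-128 + t) = (8 + 2*t)*(-128 + t) = (-128 + t)*(8 + 2*t))
(-6544/29619 - 14283) + sqrt(-9399 + z(-9)) = (-6544/29619 - 14283) + sqrt(-9399 + (-1024 - 248*(-9) + 2*(-9)**2)) = (-6544*1/29619 - 14283) + sqrt(-9399 + (-1024 + 2232 + 2*81)) = (-6544/29619 - 14283) + sqrt(-9399 + (-1024 + 2232 + 162)) = -423054721/29619 + sqrt(-9399 + 1370) = -423054721/29619 + sqrt(-8029) = -423054721/29619 + I*sqrt(8029)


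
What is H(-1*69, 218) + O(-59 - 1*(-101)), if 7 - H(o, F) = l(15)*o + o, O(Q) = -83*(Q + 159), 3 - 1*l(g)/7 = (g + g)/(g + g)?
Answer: -15641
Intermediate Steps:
l(g) = 14 (l(g) = 21 - 7*(g + g)/(g + g) = 21 - 7*2*g/(2*g) = 21 - 7*2*g*1/(2*g) = 21 - 7*1 = 21 - 7 = 14)
O(Q) = -13197 - 83*Q (O(Q) = -83*(159 + Q) = -13197 - 83*Q)
H(o, F) = 7 - 15*o (H(o, F) = 7 - (14*o + o) = 7 - 15*o)
H(-1*69, 218) + O(-59 - 1*(-101)) = (7 - (-15)*69) + (-13197 - 83*(-59 - 1*(-101))) = (7 - 15*(-69)) + (-13197 - 83*(-59 + 101)) = (7 + 1035) + (-13197 - 83*42) = 1042 + (-13197 - 3486) = 1042 - 16683 = -15641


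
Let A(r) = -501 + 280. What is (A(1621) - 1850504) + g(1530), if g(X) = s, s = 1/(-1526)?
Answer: -2824206351/1526 ≈ -1.8507e+6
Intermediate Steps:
A(r) = -221
s = -1/1526 ≈ -0.00065531
g(X) = -1/1526
(A(1621) - 1850504) + g(1530) = (-221 - 1850504) - 1/1526 = -1850725 - 1/1526 = -2824206351/1526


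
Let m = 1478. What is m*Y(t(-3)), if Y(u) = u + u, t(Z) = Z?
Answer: -8868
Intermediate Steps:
Y(u) = 2*u
m*Y(t(-3)) = 1478*(2*(-3)) = 1478*(-6) = -8868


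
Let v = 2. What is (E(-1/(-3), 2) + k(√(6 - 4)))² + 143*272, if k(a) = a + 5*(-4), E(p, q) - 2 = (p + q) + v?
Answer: 351763/9 - 82*√2/3 ≈ 39046.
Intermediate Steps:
E(p, q) = 4 + p + q (E(p, q) = 2 + ((p + q) + 2) = 2 + (2 + p + q) = 4 + p + q)
k(a) = -20 + a (k(a) = a - 20 = -20 + a)
(E(-1/(-3), 2) + k(√(6 - 4)))² + 143*272 = ((4 - 1/(-3) + 2) + (-20 + √(6 - 4)))² + 143*272 = ((4 - 1*(-⅓) + 2) + (-20 + √2))² + 38896 = ((4 + ⅓ + 2) + (-20 + √2))² + 38896 = (19/3 + (-20 + √2))² + 38896 = (-41/3 + √2)² + 38896 = 38896 + (-41/3 + √2)²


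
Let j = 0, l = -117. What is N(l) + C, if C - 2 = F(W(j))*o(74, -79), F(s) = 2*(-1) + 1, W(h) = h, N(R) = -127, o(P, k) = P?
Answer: -199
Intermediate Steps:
F(s) = -1 (F(s) = -2 + 1 = -1)
C = -72 (C = 2 - 1*74 = 2 - 74 = -72)
N(l) + C = -127 - 72 = -199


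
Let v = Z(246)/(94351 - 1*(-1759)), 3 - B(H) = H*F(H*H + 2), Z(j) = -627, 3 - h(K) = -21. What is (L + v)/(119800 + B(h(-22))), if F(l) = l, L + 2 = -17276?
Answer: -1660589207/10181028410 ≈ -0.16311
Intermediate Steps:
L = -17278 (L = -2 - 17276 = -17278)
h(K) = 24 (h(K) = 3 - 1*(-21) = 3 + 21 = 24)
B(H) = 3 - H*(2 + H²) (B(H) = 3 - H*(H*H + 2) = 3 - H*(H² + 2) = 3 - H*(2 + H²))
v = -627/96110 (v = -627/(94351 - 1*(-1759)) = -627/(94351 + 1759) = -627/96110 ≈ -0.0065238)
(L + v)/(119800 + B(h(-22))) = (-17278 - 627/96110)/(119800 + (3 - 1*24*(2 + 24²))) = -1660589207/(96110*(119800 + (3 - 1*24*(2 + 576)))) = -1660589207/(96110*(119800 + (3 - 1*24*578))) = -1660589207/(96110*(119800 + (3 - 13872))) = -1660589207/(96110*(119800 - 13869)) = -1660589207/96110/105931 = -1660589207/96110*1/105931 = -1660589207/10181028410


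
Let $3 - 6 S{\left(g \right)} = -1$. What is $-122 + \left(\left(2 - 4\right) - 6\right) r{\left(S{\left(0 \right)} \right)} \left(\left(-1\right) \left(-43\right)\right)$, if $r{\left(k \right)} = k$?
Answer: $- \frac{1054}{3} \approx -351.33$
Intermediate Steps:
$S{\left(g \right)} = \frac{2}{3}$ ($S{\left(g \right)} = \frac{1}{2} - - \frac{1}{6} = \frac{1}{2} + \frac{1}{6} = \frac{2}{3}$)
$-122 + \left(\left(2 - 4\right) - 6\right) r{\left(S{\left(0 \right)} \right)} \left(\left(-1\right) \left(-43\right)\right) = -122 + \left(\left(2 - 4\right) - 6\right) \frac{2}{3} \left(\left(-1\right) \left(-43\right)\right) = -122 + \left(\left(2 - 4\right) - 6\right) \frac{2}{3} \cdot 43 = -122 + \left(-2 - 6\right) \frac{2}{3} \cdot 43 = -122 + \left(-8\right) \frac{2}{3} \cdot 43 = -122 - \frac{688}{3} = - \frac{1054}{3}$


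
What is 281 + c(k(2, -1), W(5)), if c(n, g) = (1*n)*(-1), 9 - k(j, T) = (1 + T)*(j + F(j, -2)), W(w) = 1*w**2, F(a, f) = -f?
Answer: 272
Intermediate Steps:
W(w) = w**2
k(j, T) = 9 - (1 + T)*(2 + j) (k(j, T) = 9 - (1 + T)*(j - 1*(-2)) = 9 - (1 + T)*(j + 2) = 9 - (1 + T)*(2 + j))
c(n, g) = -n (c(n, g) = n*(-1) = -n)
281 + c(k(2, -1), W(5)) = 281 - (7 - 1*2 - 2*(-1) - 1*(-1)*2) = 281 - (7 - 2 + 2 + 2) = 281 - 1*9 = 281 - 9 = 272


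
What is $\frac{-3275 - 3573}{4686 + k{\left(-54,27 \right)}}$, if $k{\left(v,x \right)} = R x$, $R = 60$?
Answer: $- \frac{3424}{3153} \approx -1.0859$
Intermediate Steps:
$k{\left(v,x \right)} = 60 x$
$\frac{-3275 - 3573}{4686 + k{\left(-54,27 \right)}} = \frac{-3275 - 3573}{4686 + 60 \cdot 27} = - \frac{6848}{4686 + 1620} = - \frac{6848}{6306} = \left(-6848\right) \frac{1}{6306} = - \frac{3424}{3153}$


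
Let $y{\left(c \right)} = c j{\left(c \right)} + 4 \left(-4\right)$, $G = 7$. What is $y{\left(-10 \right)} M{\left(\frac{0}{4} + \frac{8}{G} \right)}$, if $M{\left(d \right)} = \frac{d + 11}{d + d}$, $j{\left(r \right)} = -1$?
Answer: $- \frac{255}{8} \approx -31.875$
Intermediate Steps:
$M{\left(d \right)} = \frac{11 + d}{2 d}$
$y{\left(c \right)} = -16 - c$ ($y{\left(c \right)} = c \left(-1\right) + 4 \left(-4\right) = - c - 16 = -16 - c$)
$y{\left(-10 \right)} M{\left(\frac{0}{4} + \frac{8}{G} \right)} = \left(-16 - -10\right) \frac{11 + \left(\frac{0}{4} + \frac{8}{7}\right)}{2 \left(\frac{0}{4} + \frac{8}{7}\right)} = \left(-16 + 10\right) \frac{11 + \left(0 \cdot \frac{1}{4} + 8 \cdot \frac{1}{7}\right)}{2 \left(0 \cdot \frac{1}{4} + 8 \cdot \frac{1}{7}\right)} = - 6 \frac{11 + \left(0 + \frac{8}{7}\right)}{2 \left(0 + \frac{8}{7}\right)} = - 6 \frac{11 + \frac{8}{7}}{2 \cdot \frac{8}{7}} = - 6 \cdot \frac{1}{2} \cdot \frac{7}{8} \cdot \frac{85}{7} = \left(-6\right) \frac{85}{16} = - \frac{255}{8}$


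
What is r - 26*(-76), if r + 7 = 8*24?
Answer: 2161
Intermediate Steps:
r = 185 (r = -7 + 8*24 = -7 + 192 = 185)
r - 26*(-76) = 185 - 26*(-76) = 185 + 1976 = 2161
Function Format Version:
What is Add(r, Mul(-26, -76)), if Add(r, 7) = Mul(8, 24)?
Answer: 2161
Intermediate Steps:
r = 185 (r = Add(-7, Mul(8, 24)) = Add(-7, 192) = 185)
Add(r, Mul(-26, -76)) = Add(185, Mul(-26, -76)) = Add(185, 1976) = 2161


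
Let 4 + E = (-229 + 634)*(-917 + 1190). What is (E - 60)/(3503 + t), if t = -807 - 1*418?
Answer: 110501/2278 ≈ 48.508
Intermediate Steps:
E = 110561 (E = -4 + (-229 + 634)*(-917 + 1190) = -4 + 405*273 = -4 + 110565 = 110561)
t = -1225 (t = -807 - 418 = -1225)
(E - 60)/(3503 + t) = (110561 - 60)/(3503 - 1225) = 110501/2278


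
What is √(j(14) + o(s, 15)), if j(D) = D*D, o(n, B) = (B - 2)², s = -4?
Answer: √365 ≈ 19.105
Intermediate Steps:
o(n, B) = (-2 + B)²
j(D) = D²
√(j(14) + o(s, 15)) = √(14² + (-2 + 15)²) = √(196 + 13²) = √(196 + 169) = √365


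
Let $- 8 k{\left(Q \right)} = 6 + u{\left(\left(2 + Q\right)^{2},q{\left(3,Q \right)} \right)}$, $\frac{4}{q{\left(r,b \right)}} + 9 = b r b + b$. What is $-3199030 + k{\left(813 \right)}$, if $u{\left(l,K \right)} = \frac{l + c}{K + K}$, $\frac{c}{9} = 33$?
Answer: $- \frac{659212169555}{32} \approx -2.06 \cdot 10^{10}$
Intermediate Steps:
$c = 297$ ($c = 9 \cdot 33 = 297$)
$q{\left(r,b \right)} = \frac{4}{-9 + b + r b^{2}}$ ($q{\left(r,b \right)} = \frac{4}{-9 + \left(b r b + b\right)} = \frac{4}{-9 + \left(r b^{2} + b\right)} = \frac{4}{-9 + \left(b + r b^{2}\right)} = \frac{4}{-9 + b + r b^{2}}$)
$u{\left(l,K \right)} = \frac{297 + l}{2 K}$ ($u{\left(l,K \right)} = \frac{l + 297}{K + K} = \frac{297 + l}{2 K}$)
$k{\left(Q \right)} = - \frac{3}{4} - \frac{\left(297 + \left(2 + Q\right)^{2}\right) \left(- \frac{9}{4} + \frac{Q}{4} + \frac{3 Q^{2}}{4}\right)}{16}$ ($k{\left(Q \right)} = - \frac{6 + \frac{297 + \left(2 + Q\right)^{2}}{2 \frac{4}{-9 + Q + 3 Q^{2}}}}{8} = - \frac{6 + \frac{\left(- \frac{9}{4} + \frac{Q}{4} + \frac{3 Q^{2}}{4}\right) \left(297 + \left(2 + Q\right)^{2}\right)}{2}}{8} = - \frac{6 + \frac{\left(297 + \left(2 + Q\right)^{2}\right) \left(- \frac{9}{4} + \frac{Q}{4} + \frac{3 Q^{2}}{4}\right)}{2}}{8} = - \frac{3}{4} - \frac{\left(297 + \left(2 + Q\right)^{2}\right) \left(- \frac{9}{4} + \frac{Q}{4} + \frac{3 Q^{2}}{4}\right)}{16}$)
$-3199030 + k{\left(813 \right)} = -3199030 - \left(\frac{3}{4} + \frac{\left(297 + \left(2 + 813\right)^{2}\right) \left(-9 + 813 + 3 \cdot 813^{2}\right)}{64}\right) = -3199030 - \left(\frac{3}{4} + \frac{\left(297 + 815^{2}\right) \left(-9 + 813 + 3 \cdot 660969\right)}{64}\right) = -3199030 - \left(\frac{3}{4} + \frac{\left(297 + 664225\right) \left(-9 + 813 + 1982907\right)}{64}\right) = -3199030 - \left(\frac{3}{4} + \frac{332261}{32} \cdot 1983711\right) = -3199030 - \frac{659109800595}{32} = - \frac{659212169555}{32}$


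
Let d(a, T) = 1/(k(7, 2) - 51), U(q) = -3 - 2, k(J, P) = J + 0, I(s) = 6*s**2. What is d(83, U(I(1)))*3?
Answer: -3/44 ≈ -0.068182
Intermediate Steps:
k(J, P) = J
U(q) = -5
d(a, T) = -1/44 (d(a, T) = 1/(7 - 51) = 1/(-44) = -1/44)
d(83, U(I(1)))*3 = -1/44*3 = -3/44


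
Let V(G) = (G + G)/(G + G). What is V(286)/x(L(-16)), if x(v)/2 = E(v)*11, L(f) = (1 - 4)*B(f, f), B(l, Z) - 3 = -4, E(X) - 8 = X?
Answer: 1/242 ≈ 0.0041322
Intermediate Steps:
E(X) = 8 + X
V(G) = 1 (V(G) = (2*G)/((2*G)) = (2*G)*(1/(2*G)) = 1)
B(l, Z) = -1 (B(l, Z) = 3 - 4 = -1)
L(f) = 3 (L(f) = (1 - 4)*(-1) = -3*(-1) = 3)
x(v) = 176 + 22*v (x(v) = 2*((8 + v)*11) = 2*(88 + 11*v) = 176 + 22*v)
V(286)/x(L(-16)) = 1/(176 + 22*3) = 1/(176 + 66) = 1/242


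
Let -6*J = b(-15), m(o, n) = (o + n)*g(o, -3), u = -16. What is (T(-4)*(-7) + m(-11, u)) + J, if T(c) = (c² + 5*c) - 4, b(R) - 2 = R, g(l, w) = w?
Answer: 835/6 ≈ 139.17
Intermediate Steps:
m(o, n) = -3*n - 3*o (m(o, n) = (o + n)*(-3) = (n + o)*(-3) = -3*n - 3*o)
b(R) = 2 + R
T(c) = -4 + c² + 5*c
J = 13/6 (J = -(2 - 15)/6 = -⅙*(-13) = 13/6 ≈ 2.1667)
(T(-4)*(-7) + m(-11, u)) + J = ((-4 + (-4)² + 5*(-4))*(-7) + (-3*(-16) - 3*(-11))) + 13/6 = ((-4 + 16 - 20)*(-7) + (48 + 33)) + 13/6 = (-8*(-7) + 81) + 13/6 = (56 + 81) + 13/6 = 137 + 13/6 = 835/6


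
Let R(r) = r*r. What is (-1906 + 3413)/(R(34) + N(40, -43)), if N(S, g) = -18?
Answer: 1507/1138 ≈ 1.3243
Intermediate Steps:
R(r) = r²
(-1906 + 3413)/(R(34) + N(40, -43)) = (-1906 + 3413)/(34² - 18) = 1507/(1156 - 18) = 1507/1138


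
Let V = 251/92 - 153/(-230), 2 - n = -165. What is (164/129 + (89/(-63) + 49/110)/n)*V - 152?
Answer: -483030459427/3270227400 ≈ -147.71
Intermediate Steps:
n = 167 (n = 2 - 1*(-165) = 2 + 165 = 167)
V = 1561/460 (V = 251*(1/92) - 153*(-1/230) = 251/92 + 153/230 = 1561/460 ≈ 3.3935)
(164/129 + (89/(-63) + 49/110)/n)*V - 152 = (164/129 + (89/(-63) + 49/110)/167)*(1561/460) - 152 = (164*(1/129) + (89*(-1/63) + 49*(1/110))*(1/167))*(1561/460) - 152 = (164/129 + (-89/63 + 49/110)*(1/167))*(1561/460) - 152 = (164/129 - 6703/6930*1/167)*(1561/460) - 152 = (164/129 - 6703/1157310)*(1561/460) - 152 = (62978051/49764330)*(1561/460) - 152 = 14044105373/3270227400 - 152 = -483030459427/3270227400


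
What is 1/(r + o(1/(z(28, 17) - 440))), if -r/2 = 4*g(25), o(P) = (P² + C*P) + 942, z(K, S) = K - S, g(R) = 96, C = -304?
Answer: 184041/32153551 ≈ 0.0057238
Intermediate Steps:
o(P) = 942 + P² - 304*P (o(P) = (P² - 304*P) + 942 = 942 + P² - 304*P)
r = -768 (r = -8*96 = -2*384 = -768)
1/(r + o(1/(z(28, 17) - 440))) = 1/(-768 + (942 + (1/((28 - 1*17) - 440))² - 304/((28 - 1*17) - 440))) = 1/(-768 + (942 + (1/((28 - 17) - 440))² - 304/((28 - 17) - 440))) = 1/(-768 + (942 + (1/(11 - 440))² - 304/(11 - 440))) = 1/(-768 + (942 + (1/(-429))² - 304/(-429))) = 1/(-768 + (942 + (-1/429)² - 304*(-1/429))) = 1/(-768 + (942 + 1/184041 + 304/429)) = 1/(-768 + 173497039/184041) = 1/(32153551/184041) = 184041/32153551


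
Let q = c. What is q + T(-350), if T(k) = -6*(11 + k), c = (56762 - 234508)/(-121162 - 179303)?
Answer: 611323556/300465 ≈ 2034.6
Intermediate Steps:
c = 177746/300465 (c = -177746/(-300465) = -177746*(-1/300465) = 177746/300465 ≈ 0.59157)
T(k) = -66 - 6*k
q = 177746/300465 ≈ 0.59157
q + T(-350) = 177746/300465 + (-66 - 6*(-350)) = 177746/300465 + (-66 + 2100) = 177746/300465 + 2034 = 611323556/300465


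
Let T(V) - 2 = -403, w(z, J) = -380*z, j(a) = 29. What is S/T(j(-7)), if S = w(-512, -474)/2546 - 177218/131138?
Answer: -329776477/1761642323 ≈ -0.18720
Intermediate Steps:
T(V) = -401 (T(V) = 2 - 403 = -401)
S = 329776477/4393123 (S = -380*(-512)/2546 - 177218/131138 = 194560*(1/2546) - 177218*1/131138 = 5120/67 - 88609/65569 = 329776477/4393123 ≈ 75.067)
S/T(j(-7)) = (329776477/4393123)/(-401) = (329776477/4393123)*(-1/401) = -329776477/1761642323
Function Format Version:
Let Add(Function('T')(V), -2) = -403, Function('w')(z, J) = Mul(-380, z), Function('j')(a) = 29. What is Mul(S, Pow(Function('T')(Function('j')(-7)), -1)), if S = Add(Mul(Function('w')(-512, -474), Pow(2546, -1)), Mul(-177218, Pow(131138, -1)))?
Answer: Rational(-329776477, 1761642323) ≈ -0.18720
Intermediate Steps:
Function('T')(V) = -401 (Function('T')(V) = Add(2, -403) = -401)
S = Rational(329776477, 4393123) (S = Add(Mul(Mul(-380, -512), Pow(2546, -1)), Mul(-177218, Pow(131138, -1))) = Add(Mul(194560, Rational(1, 2546)), Mul(-177218, Rational(1, 131138))) = Add(Rational(5120, 67), Rational(-88609, 65569)) = Rational(329776477, 4393123) ≈ 75.067)
Mul(S, Pow(Function('T')(Function('j')(-7)), -1)) = Mul(Rational(329776477, 4393123), Pow(-401, -1)) = Mul(Rational(329776477, 4393123), Rational(-1, 401)) = Rational(-329776477, 1761642323)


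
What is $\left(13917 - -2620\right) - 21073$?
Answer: $-4536$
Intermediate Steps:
$\left(13917 - -2620\right) - 21073 = \left(13917 + 2620\right) - 21073 = 16537 - 21073 = -4536$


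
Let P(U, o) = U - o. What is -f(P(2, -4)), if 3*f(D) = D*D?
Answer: -12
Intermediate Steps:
f(D) = D**2/3 (f(D) = (D*D)/3 = D**2/3)
-f(P(2, -4)) = -(2 - 1*(-4))**2/3 = -(2 + 4)**2/3 = -6**2/3 = -36/3 = -1*12 = -12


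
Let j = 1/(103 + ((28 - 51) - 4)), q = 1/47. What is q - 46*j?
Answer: -1043/1786 ≈ -0.58399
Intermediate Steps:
q = 1/47 ≈ 0.021277
j = 1/76 (j = 1/(103 + (-23 - 4)) = 1/(103 - 27) = 1/76 ≈ 0.013158)
q - 46*j = 1/47 - 46*1/76 = 1/47 - 23/38 = -1043/1786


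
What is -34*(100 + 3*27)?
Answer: -6154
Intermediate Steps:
-34*(100 + 3*27) = -34*(100 + 81) = -34*181 = -6154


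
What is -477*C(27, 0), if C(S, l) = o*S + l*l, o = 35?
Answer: -450765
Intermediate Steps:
C(S, l) = l² + 35*S (C(S, l) = 35*S + l*l = 35*S + l² = l² + 35*S)
-477*C(27, 0) = -477*(0² + 35*27) = -477*(0 + 945) = -477*945 = -450765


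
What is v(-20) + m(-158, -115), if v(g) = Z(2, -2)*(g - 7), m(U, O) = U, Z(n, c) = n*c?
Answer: -50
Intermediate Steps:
Z(n, c) = c*n
v(g) = 28 - 4*g (v(g) = (-2*2)*(g - 7) = -4*(-7 + g) = 28 - 4*g)
v(-20) + m(-158, -115) = (28 - 4*(-20)) - 158 = (28 + 80) - 158 = 108 - 158 = -50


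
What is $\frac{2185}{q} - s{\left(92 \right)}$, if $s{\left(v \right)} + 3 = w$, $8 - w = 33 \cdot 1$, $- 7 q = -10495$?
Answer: $\frac{61831}{2099} \approx 29.457$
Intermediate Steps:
$q = \frac{10495}{7}$ ($q = \left(- \frac{1}{7}\right) \left(-10495\right) = \frac{10495}{7} \approx 1499.3$)
$w = -25$ ($w = 8 - 33 \cdot 1 = 8 - 33 = -25$)
$s{\left(v \right)} = -28$ ($s{\left(v \right)} = -3 - 25 = -28$)
$\frac{2185}{q} - s{\left(92 \right)} = \frac{2185}{\frac{10495}{7}} - -28 = 2185 \cdot \frac{7}{10495} + 28 = \frac{3059}{2099} + 28 = \frac{61831}{2099}$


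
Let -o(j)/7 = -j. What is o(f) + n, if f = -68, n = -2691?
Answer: -3167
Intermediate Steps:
o(j) = 7*j (o(j) = -(-7)*j = 7*j)
o(f) + n = 7*(-68) - 2691 = -476 - 2691 = -3167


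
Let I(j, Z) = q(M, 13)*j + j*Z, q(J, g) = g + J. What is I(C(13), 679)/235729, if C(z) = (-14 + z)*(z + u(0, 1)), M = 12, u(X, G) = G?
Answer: -9856/235729 ≈ -0.041811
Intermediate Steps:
q(J, g) = J + g
C(z) = (1 + z)*(-14 + z) (C(z) = (-14 + z)*(z + 1) = (-14 + z)*(1 + z) = (1 + z)*(-14 + z))
I(j, Z) = 25*j + Z*j (I(j, Z) = (12 + 13)*j + j*Z = 25*j + Z*j)
I(C(13), 679)/235729 = ((-14 + 13**2 - 13*13)*(25 + 679))/235729 = ((-14 + 169 - 169)*704)*(1/235729) = -14*704*(1/235729) = -9856*1/235729 = -9856/235729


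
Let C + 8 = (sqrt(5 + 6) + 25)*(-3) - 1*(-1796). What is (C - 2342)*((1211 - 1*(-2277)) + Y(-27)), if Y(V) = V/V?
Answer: -2194581 - 10467*sqrt(11) ≈ -2.2293e+6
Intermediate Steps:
C = 1713 - 3*sqrt(11) (C = -8 + ((sqrt(5 + 6) + 25)*(-3) - 1*(-1796)) = -8 + ((sqrt(11) + 25)*(-3) + 1796) = -8 + ((25 + sqrt(11))*(-3) + 1796) = -8 + ((-75 - 3*sqrt(11)) + 1796) = -8 + (1721 - 3*sqrt(11)) = 1713 - 3*sqrt(11) ≈ 1703.1)
Y(V) = 1
(C - 2342)*((1211 - 1*(-2277)) + Y(-27)) = ((1713 - 3*sqrt(11)) - 2342)*((1211 - 1*(-2277)) + 1) = (-629 - 3*sqrt(11))*((1211 + 2277) + 1) = (-629 - 3*sqrt(11))*(3488 + 1) = (-629 - 3*sqrt(11))*3489 = -2194581 - 10467*sqrt(11)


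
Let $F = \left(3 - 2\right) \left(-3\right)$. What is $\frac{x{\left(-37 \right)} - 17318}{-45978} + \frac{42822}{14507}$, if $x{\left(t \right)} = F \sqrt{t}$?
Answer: $\frac{1110051071}{333501423} + \frac{i \sqrt{37}}{15326} \approx 3.3285 + 0.00039689 i$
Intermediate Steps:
$F = -3$ ($F = 1 \left(-3\right) = -3$)
$x{\left(t \right)} = - 3 \sqrt{t}$
$\frac{x{\left(-37 \right)} - 17318}{-45978} + \frac{42822}{14507} = \frac{- 3 \sqrt{-37} - 17318}{-45978} + \frac{42822}{14507} = \left(- 3 i \sqrt{37} - 17318\right) \left(- \frac{1}{45978}\right) + 42822 \cdot \frac{1}{14507} = \left(- 3 i \sqrt{37} - 17318\right) \left(- \frac{1}{45978}\right) + \frac{42822}{14507} = \left(-17318 - 3 i \sqrt{37}\right) \left(- \frac{1}{45978}\right) + \frac{42822}{14507} = \left(\frac{8659}{22989} + \frac{i \sqrt{37}}{15326}\right) + \frac{42822}{14507} = \frac{1110051071}{333501423} + \frac{i \sqrt{37}}{15326}$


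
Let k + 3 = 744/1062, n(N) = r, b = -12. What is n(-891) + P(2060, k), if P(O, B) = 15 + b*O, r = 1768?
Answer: -22937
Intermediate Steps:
n(N) = 1768
k = -407/177 (k = -3 + 744/1062 = -3 + 744*(1/1062) = -3 + 124/177 = -407/177 ≈ -2.2994)
P(O, B) = 15 - 12*O
n(-891) + P(2060, k) = 1768 + (15 - 12*2060) = 1768 + (15 - 24720) = 1768 - 24705 = -22937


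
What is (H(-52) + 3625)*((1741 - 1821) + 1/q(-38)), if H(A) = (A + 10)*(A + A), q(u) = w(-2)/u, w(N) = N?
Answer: -487573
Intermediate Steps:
q(u) = -2/u
H(A) = 2*A*(10 + A) (H(A) = (10 + A)*(2*A) = 2*A*(10 + A))
(H(-52) + 3625)*((1741 - 1821) + 1/q(-38)) = (2*(-52)*(10 - 52) + 3625)*((1741 - 1821) + 1/(-2/(-38))) = (2*(-52)*(-42) + 3625)*(-80 + 1/(-2*(-1/38))) = (4368 + 3625)*(-80 + 1/(1/19)) = 7993*(-80 + 19) = 7993*(-61) = -487573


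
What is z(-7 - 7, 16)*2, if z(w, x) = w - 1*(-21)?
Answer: 14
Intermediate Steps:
z(w, x) = 21 + w (z(w, x) = w + 21 = 21 + w)
z(-7 - 7, 16)*2 = (21 + (-7 - 7))*2 = (21 - 14)*2 = 7*2 = 14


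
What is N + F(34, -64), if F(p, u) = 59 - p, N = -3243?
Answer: -3218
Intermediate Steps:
N + F(34, -64) = -3243 + (59 - 1*34) = -3243 + (59 - 34) = -3243 + 25 = -3218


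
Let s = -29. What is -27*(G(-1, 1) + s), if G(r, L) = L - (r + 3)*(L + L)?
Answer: 864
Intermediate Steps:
G(r, L) = L - 2*L*(3 + r) (G(r, L) = L - (3 + r)*2*L = L - 2*L*(3 + r))
-27*(G(-1, 1) + s) = -27*(-1*1*(5 + 2*(-1)) - 29) = -27*(-1*1*(5 - 2) - 29) = -27*(-1*1*3 - 29) = -27*(-3 - 29) = -27*(-32) = 864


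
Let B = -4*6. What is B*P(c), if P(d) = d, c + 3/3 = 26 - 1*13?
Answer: -288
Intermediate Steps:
c = 12 (c = -1 + (26 - 1*13) = -1 + (26 - 13) = -1 + 13 = 12)
B = -24
B*P(c) = -24*12 = -288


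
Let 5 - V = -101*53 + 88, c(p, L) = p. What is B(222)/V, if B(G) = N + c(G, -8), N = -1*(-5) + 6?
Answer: 233/5270 ≈ 0.044213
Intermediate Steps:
N = 11 (N = 5 + 6 = 11)
B(G) = 11 + G
V = 5270 (V = 5 - (-101*53 + 88) = 5 - (-5353 + 88) = 5 - 1*(-5265) = 5 + 5265 = 5270)
B(222)/V = (11 + 222)/5270 = 233*(1/5270) = 233/5270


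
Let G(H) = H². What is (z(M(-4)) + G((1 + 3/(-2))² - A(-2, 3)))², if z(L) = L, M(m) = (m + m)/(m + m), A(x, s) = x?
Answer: 9409/256 ≈ 36.754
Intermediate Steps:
M(m) = 1 (M(m) = (2*m)/((2*m)) = (2*m)*(1/(2*m)) = 1)
(z(M(-4)) + G((1 + 3/(-2))² - A(-2, 3)))² = (1 + ((1 + 3/(-2))² - 1*(-2))²)² = (1 + ((1 + 3*(-½))² + 2)²)² = (1 + ((1 - 3/2)² + 2)²)² = (1 + ((-½)² + 2)²)² = (1 + (¼ + 2)²)² = (1 + (9/4)²)² = (1 + 81/16)² = (97/16)² = 9409/256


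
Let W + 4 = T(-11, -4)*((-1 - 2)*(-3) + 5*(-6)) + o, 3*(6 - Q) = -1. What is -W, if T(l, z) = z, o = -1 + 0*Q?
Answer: -79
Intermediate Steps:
Q = 19/3 (Q = 6 - ⅓*(-1) = 6 + ⅓ = 19/3 ≈ 6.3333)
o = -1 (o = -1 + 0*(19/3) = -1 + 0 = -1)
W = 79 (W = -4 + (-4*((-1 - 2)*(-3) + 5*(-6)) - 1) = -4 + (-4*(-3*(-3) - 30) - 1) = -4 + (-4*(9 - 30) - 1) = -4 + (-4*(-21) - 1) = -4 + (84 - 1) = -4 + 83 = 79)
-W = -1*79 = -79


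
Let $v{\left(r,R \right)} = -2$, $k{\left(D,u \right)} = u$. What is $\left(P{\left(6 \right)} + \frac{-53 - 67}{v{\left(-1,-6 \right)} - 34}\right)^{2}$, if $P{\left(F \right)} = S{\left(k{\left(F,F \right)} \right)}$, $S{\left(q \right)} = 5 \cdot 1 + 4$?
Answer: $\frac{1369}{9} \approx 152.11$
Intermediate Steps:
$S{\left(q \right)} = 9$ ($S{\left(q \right)} = 5 + 4 = 9$)
$P{\left(F \right)} = 9$
$\left(P{\left(6 \right)} + \frac{-53 - 67}{v{\left(-1,-6 \right)} - 34}\right)^{2} = \left(9 + \frac{-53 - 67}{-2 - 34}\right)^{2} = \left(9 - \frac{120}{-36}\right)^{2} = \left(9 - - \frac{10}{3}\right)^{2} = \left(9 + \frac{10}{3}\right)^{2} = \left(\frac{37}{3}\right)^{2} = \frac{1369}{9}$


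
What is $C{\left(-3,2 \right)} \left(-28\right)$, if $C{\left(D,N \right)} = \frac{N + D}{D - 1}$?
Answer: $-7$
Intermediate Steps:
$C{\left(D,N \right)} = \frac{D + N}{-1 + D}$
$C{\left(-3,2 \right)} \left(-28\right) = \frac{-3 + 2}{-1 - 3} \left(-28\right) = \frac{1}{-4} \left(-1\right) \left(-28\right) = \left(- \frac{1}{4}\right) \left(-1\right) \left(-28\right) = \frac{1}{4} \left(-28\right) = -7$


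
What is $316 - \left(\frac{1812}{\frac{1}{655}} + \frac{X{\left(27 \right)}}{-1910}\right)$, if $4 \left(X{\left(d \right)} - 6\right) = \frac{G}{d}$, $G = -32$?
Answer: $- \frac{30595036963}{25785} \approx -1.1865 \cdot 10^{6}$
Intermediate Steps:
$X{\left(d \right)} = 6 - \frac{8}{d}$ ($X{\left(d \right)} = 6 + \frac{\left(-32\right) \frac{1}{d}}{4} = 6 - \frac{8}{d}$)
$316 - \left(\frac{1812}{\frac{1}{655}} + \frac{X{\left(27 \right)}}{-1910}\right) = 316 - \left(\frac{1812}{\frac{1}{655}} + \frac{6 - \frac{8}{27}}{-1910}\right) = 316 - \left(1812 \frac{1}{\frac{1}{655}} + \left(6 - \frac{8}{27}\right) \left(- \frac{1}{1910}\right)\right) = 316 - \left(1812 \cdot 655 + \left(6 - \frac{8}{27}\right) \left(- \frac{1}{1910}\right)\right) = 316 - \left(1186860 + \frac{154}{27} \left(- \frac{1}{1910}\right)\right) = 316 - \left(1186860 - \frac{77}{25785}\right) = 316 - \frac{30603185023}{25785} = - \frac{30595036963}{25785}$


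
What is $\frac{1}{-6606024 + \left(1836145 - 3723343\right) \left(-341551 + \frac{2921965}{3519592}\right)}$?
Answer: $\frac{1759796}{1134305005224340869} \approx 1.5514 \cdot 10^{-12}$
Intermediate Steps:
$\frac{1}{-6606024 + \left(1836145 - 3723343\right) \left(-341551 + \frac{2921965}{3519592}\right)} = \frac{1}{-6606024 - 1887198 \left(-341551 + 2921965 \cdot \frac{1}{3519592}\right)} = \frac{1}{-6606024 - 1887198 \left(-341551 + \frac{2921965}{3519592}\right)} = \frac{1}{-6606024 - - \frac{1134316630478951973}{1759796}} = \frac{1}{-6606024 + \frac{1134316630478951973}{1759796}} = \frac{1}{\frac{1134305005224340869}{1759796}} = \frac{1759796}{1134305005224340869}$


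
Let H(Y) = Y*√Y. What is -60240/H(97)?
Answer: -60240*√97/9409 ≈ -63.056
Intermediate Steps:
H(Y) = Y^(3/2)
-60240/H(97) = -60240*√97/9409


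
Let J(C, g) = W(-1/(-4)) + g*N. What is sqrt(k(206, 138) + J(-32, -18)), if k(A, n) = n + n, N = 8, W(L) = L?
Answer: 23/2 ≈ 11.500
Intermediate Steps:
k(A, n) = 2*n
J(C, g) = 1/4 + 8*g (J(C, g) = -1/(-4) + g*8 = -1*(-1/4) + 8*g = 1/4 + 8*g)
sqrt(k(206, 138) + J(-32, -18)) = sqrt(2*138 + (1/4 + 8*(-18))) = sqrt(276 + (1/4 - 144)) = sqrt(276 - 575/4) = sqrt(529/4) = 23/2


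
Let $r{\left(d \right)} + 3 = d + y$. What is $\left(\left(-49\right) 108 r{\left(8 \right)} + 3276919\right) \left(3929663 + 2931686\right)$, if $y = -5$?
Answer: $22484084903731$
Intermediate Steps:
$r{\left(d \right)} = -8 + d$ ($r{\left(d \right)} = -3 + \left(d - 5\right) = -3 + \left(-5 + d\right) = -8 + d$)
$\left(\left(-49\right) 108 r{\left(8 \right)} + 3276919\right) \left(3929663 + 2931686\right) = \left(\left(-49\right) 108 \left(-8 + 8\right) + 3276919\right) \left(3929663 + 2931686\right) = \left(\left(-5292\right) 0 + 3276919\right) 6861349 = \left(0 + 3276919\right) 6861349 = 3276919 \cdot 6861349 = 22484084903731$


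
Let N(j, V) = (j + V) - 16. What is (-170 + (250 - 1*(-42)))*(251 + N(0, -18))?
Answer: 26474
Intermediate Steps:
N(j, V) = -16 + V + j (N(j, V) = (V + j) - 16 = -16 + V + j)
(-170 + (250 - 1*(-42)))*(251 + N(0, -18)) = (-170 + (250 - 1*(-42)))*(251 + (-16 - 18 + 0)) = (-170 + (250 + 42))*(251 - 34) = (-170 + 292)*217 = 122*217 = 26474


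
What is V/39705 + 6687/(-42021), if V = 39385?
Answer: 30877550/37076529 ≈ 0.83281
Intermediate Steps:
V/39705 + 6687/(-42021) = 39385/39705 + 6687/(-42021) = 39385*(1/39705) + 6687*(-1/42021) = 7877/7941 - 743/4669 = 30877550/37076529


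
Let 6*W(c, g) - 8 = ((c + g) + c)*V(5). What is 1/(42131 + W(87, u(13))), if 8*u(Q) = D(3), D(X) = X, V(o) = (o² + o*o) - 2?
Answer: 3/130582 ≈ 2.2974e-5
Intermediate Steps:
V(o) = -2 + 2*o² (V(o) = (o² + o²) - 2 = 2*o² - 2 = -2 + 2*o²)
u(Q) = 3/8 (u(Q) = (⅛)*3 = 3/8)
W(c, g) = 4/3 + 8*g + 16*c (W(c, g) = 4/3 + (((c + g) + c)*(-2 + 2*5²))/6 = 4/3 + ((g + 2*c)*(-2 + 2*25))/6 = 4/3 + ((g + 2*c)*(-2 + 50))/6 = 4/3 + ((g + 2*c)*48)/6 = 4/3 + (48*g + 96*c)/6 = 4/3 + (8*g + 16*c) = 4/3 + 8*g + 16*c)
1/(42131 + W(87, u(13))) = 1/(42131 + (4/3 + 8*(3/8) + 16*87)) = 1/(42131 + (4/3 + 3 + 1392)) = 1/(42131 + 4189/3) = 1/(130582/3) = 3/130582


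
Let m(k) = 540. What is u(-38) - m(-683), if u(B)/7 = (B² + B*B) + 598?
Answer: 23862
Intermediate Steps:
u(B) = 4186 + 14*B² (u(B) = 7*((B² + B*B) + 598) = 7*((B² + B²) + 598) = 7*(2*B² + 598) = 7*(598 + 2*B²) = 4186 + 14*B²)
u(-38) - m(-683) = (4186 + 14*(-38)²) - 1*540 = (4186 + 14*1444) - 540 = (4186 + 20216) - 540 = 24402 - 540 = 23862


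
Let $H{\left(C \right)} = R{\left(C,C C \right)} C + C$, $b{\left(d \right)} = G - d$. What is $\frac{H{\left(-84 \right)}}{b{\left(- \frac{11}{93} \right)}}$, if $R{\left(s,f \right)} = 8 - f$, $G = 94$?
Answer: $\frac{55051164}{8753} \approx 6289.4$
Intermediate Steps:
$b{\left(d \right)} = 94 - d$
$H{\left(C \right)} = C + C \left(8 - C^{2}\right)$ ($H{\left(C \right)} = \left(8 - C C\right) C + C = \left(8 - C^{2}\right) C + C = C \left(8 - C^{2}\right) + C = C + C \left(8 - C^{2}\right)$)
$\frac{H{\left(-84 \right)}}{b{\left(- \frac{11}{93} \right)}} = \frac{\left(-84\right) \left(9 - \left(-84\right)^{2}\right)}{94 - - \frac{11}{93}} = \frac{\left(-84\right) \left(9 - 7056\right)}{94 - \left(-11\right) \frac{1}{93}} = \frac{\left(-84\right) \left(9 - 7056\right)}{94 - - \frac{11}{93}} = \frac{\left(-84\right) \left(-7047\right)}{94 + \frac{11}{93}} = \frac{591948}{\frac{8753}{93}} = 591948 \cdot \frac{93}{8753} = \frac{55051164}{8753}$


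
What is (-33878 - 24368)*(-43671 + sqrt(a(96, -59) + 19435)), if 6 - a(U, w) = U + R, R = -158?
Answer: 2543661066 - 174738*sqrt(2167) ≈ 2.5355e+9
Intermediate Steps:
a(U, w) = 164 - U (a(U, w) = 6 - (U - 158) = 6 - (-158 + U) = 6 + (158 - U) = 164 - U)
(-33878 - 24368)*(-43671 + sqrt(a(96, -59) + 19435)) = (-33878 - 24368)*(-43671 + sqrt((164 - 1*96) + 19435)) = -58246*(-43671 + sqrt((164 - 96) + 19435)) = -58246*(-43671 + sqrt(68 + 19435)) = -58246*(-43671 + sqrt(19503)) = -58246*(-43671 + 3*sqrt(2167)) = 2543661066 - 174738*sqrt(2167)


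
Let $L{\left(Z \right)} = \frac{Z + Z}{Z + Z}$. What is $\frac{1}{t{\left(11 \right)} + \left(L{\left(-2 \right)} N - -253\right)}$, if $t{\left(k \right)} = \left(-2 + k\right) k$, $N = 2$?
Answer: $\frac{1}{354} \approx 0.0028249$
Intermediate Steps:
$t{\left(k \right)} = k \left(-2 + k\right)$
$L{\left(Z \right)} = 1$ ($L{\left(Z \right)} = \frac{2 Z}{2 Z} = 2 Z \frac{1}{2 Z} = 1$)
$\frac{1}{t{\left(11 \right)} + \left(L{\left(-2 \right)} N - -253\right)} = \frac{1}{11 \left(-2 + 11\right) + \left(1 \cdot 2 - -253\right)} = \frac{1}{11 \cdot 9 + \left(2 + 253\right)} = \frac{1}{99 + 255} = \frac{1}{354}$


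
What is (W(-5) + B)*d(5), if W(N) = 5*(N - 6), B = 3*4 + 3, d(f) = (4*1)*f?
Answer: -800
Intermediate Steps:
d(f) = 4*f
B = 15 (B = 12 + 3 = 15)
W(N) = -30 + 5*N (W(N) = 5*(-6 + N) = -30 + 5*N)
(W(-5) + B)*d(5) = ((-30 + 5*(-5)) + 15)*(4*5) = ((-30 - 25) + 15)*20 = (-55 + 15)*20 = -40*20 = -800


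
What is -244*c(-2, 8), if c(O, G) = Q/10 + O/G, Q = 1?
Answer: 183/5 ≈ 36.600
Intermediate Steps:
c(O, G) = ⅒ + O/G (c(O, G) = 1/10 + O/G = 1*(⅒) + O/G = ⅒ + O/G)
-244*c(-2, 8) = -244*(-2 + (⅒)*8)/8 = -61*(-2 + ⅘)/2 = -61*(-6)/(2*5) = -244*(-3/20) = 183/5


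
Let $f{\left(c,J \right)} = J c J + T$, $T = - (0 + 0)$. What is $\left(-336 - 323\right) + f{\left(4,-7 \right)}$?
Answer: $-463$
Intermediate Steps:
$T = 0$ ($T = \left(-1\right) 0 = 0$)
$f{\left(c,J \right)} = c J^{2}$ ($f{\left(c,J \right)} = J c J + 0 = c J^{2} + 0 = c J^{2}$)
$\left(-336 - 323\right) + f{\left(4,-7 \right)} = \left(-336 - 323\right) + 4 \left(-7\right)^{2} = -659 + 4 \cdot 49 = -659 + 196 = -463$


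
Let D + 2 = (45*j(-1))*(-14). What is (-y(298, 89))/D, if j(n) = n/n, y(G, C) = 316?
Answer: ½ ≈ 0.50000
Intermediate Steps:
j(n) = 1
D = -632 (D = -2 + (45*1)*(-14) = -2 + 45*(-14) = -2 - 630 = -632)
(-y(298, 89))/D = -1*316/(-632) = -316*(-1/632) = ½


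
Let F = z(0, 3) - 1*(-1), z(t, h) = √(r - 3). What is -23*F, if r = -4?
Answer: -23 - 23*I*√7 ≈ -23.0 - 60.852*I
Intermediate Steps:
z(t, h) = I*√7 (z(t, h) = √(-4 - 3) = √(-7) = I*√7)
F = 1 + I*√7 (F = I*√7 - 1*(-1) = I*√7 + 1 = 1 + I*√7 ≈ 1.0 + 2.6458*I)
-23*F = -23*(1 + I*√7) = -23 - 23*I*√7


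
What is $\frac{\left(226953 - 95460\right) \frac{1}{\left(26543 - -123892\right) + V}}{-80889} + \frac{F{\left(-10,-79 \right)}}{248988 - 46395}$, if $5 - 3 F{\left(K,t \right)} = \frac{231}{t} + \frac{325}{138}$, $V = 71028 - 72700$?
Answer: $- \frac{46898779690501}{26577553897276288002} \approx -1.7646 \cdot 10^{-6}$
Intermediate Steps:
$V = -1672$
$F{\left(K,t \right)} = \frac{365}{414} - \frac{77}{t}$ ($F{\left(K,t \right)} = \frac{5}{3} - \frac{\frac{231}{t} + \frac{325}{138}}{3} = \frac{5}{3} - \frac{\frac{325}{138} + \frac{231}{t}}{3} = \frac{5}{3} - \left(\frac{325}{414} + \frac{77}{t}\right) = \frac{365}{414} - \frac{77}{t}$)
$\frac{\left(226953 - 95460\right) \frac{1}{\left(26543 - -123892\right) + V}}{-80889} + \frac{F{\left(-10,-79 \right)}}{248988 - 46395} = \frac{\left(226953 - 95460\right) \frac{1}{\left(26543 - -123892\right) - 1672}}{-80889} + \frac{\frac{365}{414} - \frac{77}{-79}}{248988 - 46395} = \frac{131493}{\left(26543 + 123892\right) - 1672} \left(- \frac{1}{80889}\right) + \frac{\frac{365}{414} - - \frac{77}{79}}{202593} = \frac{131493}{150435 - 1672} \left(- \frac{1}{80889}\right) + \left(\frac{365}{414} + \frac{77}{79}\right) \frac{1}{202593} = \frac{131493}{148763} \left(- \frac{1}{80889}\right) + \frac{60713}{32706} \cdot \frac{1}{202593} = 131493 \cdot \frac{1}{148763} \left(- \frac{1}{80889}\right) + \frac{60713}{6626006658} = \frac{131493}{148763} \left(- \frac{1}{80889}\right) + \frac{60713}{6626006658} = - \frac{43831}{4011096769} + \frac{60713}{6626006658} = - \frac{46898779690501}{26577553897276288002}$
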